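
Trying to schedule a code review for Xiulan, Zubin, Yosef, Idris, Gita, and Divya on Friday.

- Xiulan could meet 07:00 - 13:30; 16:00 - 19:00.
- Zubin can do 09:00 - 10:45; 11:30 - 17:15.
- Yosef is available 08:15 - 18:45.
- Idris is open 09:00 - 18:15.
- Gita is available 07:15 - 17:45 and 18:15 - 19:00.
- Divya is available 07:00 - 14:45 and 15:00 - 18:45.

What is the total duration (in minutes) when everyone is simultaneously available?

Xiulan ∩ Zubin: 09:00-10:45, 11:30-13:30, 16:00-17:15.
Xiulan ∩ Zubin ∩ Yosef: 09:00-10:45, 11:30-13:30, 16:00-17:15.
Xiulan ∩ Zubin ∩ Yosef ∩ Idris: 09:00-10:45, 11:30-13:30, 16:00-17:15.
Xiulan ∩ Zubin ∩ Yosef ∩ Idris ∩ Gita: 09:00-10:45, 11:30-13:30, 16:00-17:15.
Xiulan ∩ Zubin ∩ Yosef ∩ Idris ∩ Gita ∩ Divya: 09:00-10:45, 11:30-13:30, 16:00-17:15.
Summing the common windows: 105 + 120 + 75 = 300 minutes.

300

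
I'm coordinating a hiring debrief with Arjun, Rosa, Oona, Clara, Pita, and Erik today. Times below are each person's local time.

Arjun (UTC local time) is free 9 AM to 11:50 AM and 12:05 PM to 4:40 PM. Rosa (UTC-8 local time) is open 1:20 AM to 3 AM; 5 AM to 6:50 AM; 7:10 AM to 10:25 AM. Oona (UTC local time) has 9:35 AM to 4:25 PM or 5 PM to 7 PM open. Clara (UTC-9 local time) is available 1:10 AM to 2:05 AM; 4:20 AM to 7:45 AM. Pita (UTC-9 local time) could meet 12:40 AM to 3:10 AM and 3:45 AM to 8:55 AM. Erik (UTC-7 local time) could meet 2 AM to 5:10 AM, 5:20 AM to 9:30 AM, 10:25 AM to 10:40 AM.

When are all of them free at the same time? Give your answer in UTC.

Arjun in UTC: 09:00-11:50, 12:05-16:40.
Rosa in UTC: 09:20-11:00, 13:00-14:50, 15:10-18:25 (add 8h to convert from UTC-8).
Oona in UTC: 09:35-16:25, 17:00-19:00.
Clara in UTC: 10:10-11:05, 13:20-16:45 (add 9h to convert from UTC-9).
Pita in UTC: 09:40-12:10, 12:45-17:55 (add 9h to convert from UTC-9).
Erik in UTC: 09:00-12:10, 12:20-16:30, 17:25-17:40 (add 7h to convert from UTC-7).
Arjun ∩ Rosa: 09:20-11:00, 13:00-14:50, 15:10-16:40.
Arjun ∩ Rosa ∩ Oona: 09:35-11:00, 13:00-14:50, 15:10-16:25.
Arjun ∩ Rosa ∩ Oona ∩ Clara: 10:10-11:00, 13:20-14:50, 15:10-16:25.
Arjun ∩ Rosa ∩ Oona ∩ Clara ∩ Pita: 10:10-11:00, 13:20-14:50, 15:10-16:25.
Arjun ∩ Rosa ∩ Oona ∩ Clara ∩ Pita ∩ Erik: 10:10-11:00, 13:20-14:50, 15:10-16:25.
So the common availability across everyone is 10:10-11:00, 13:20-14:50, 15:10-16:25.

10:10-11:00, 13:20-14:50, 15:10-16:25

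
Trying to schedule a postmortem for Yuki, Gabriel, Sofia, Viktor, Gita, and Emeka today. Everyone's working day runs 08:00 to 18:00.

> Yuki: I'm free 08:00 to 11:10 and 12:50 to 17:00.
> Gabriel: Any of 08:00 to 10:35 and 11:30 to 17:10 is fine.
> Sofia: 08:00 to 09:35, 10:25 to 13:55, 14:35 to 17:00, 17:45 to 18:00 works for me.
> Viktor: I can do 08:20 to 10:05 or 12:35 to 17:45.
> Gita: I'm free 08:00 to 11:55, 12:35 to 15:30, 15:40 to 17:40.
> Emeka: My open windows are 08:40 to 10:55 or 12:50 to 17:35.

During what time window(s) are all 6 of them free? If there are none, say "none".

08:40-09:35, 12:50-13:55, 14:35-15:30, 15:40-17:00

Yuki ∩ Gabriel: 08:00-10:35, 12:50-17:00.
Yuki ∩ Gabriel ∩ Sofia: 08:00-09:35, 10:25-10:35, 12:50-13:55, 14:35-17:00.
Yuki ∩ Gabriel ∩ Sofia ∩ Viktor: 08:20-09:35, 12:50-13:55, 14:35-17:00.
Yuki ∩ Gabriel ∩ Sofia ∩ Viktor ∩ Gita: 08:20-09:35, 12:50-13:55, 14:35-15:30, 15:40-17:00.
Yuki ∩ Gabriel ∩ Sofia ∩ Viktor ∩ Gita ∩ Emeka: 08:40-09:35, 12:50-13:55, 14:35-15:30, 15:40-17:00.
So the common availability across everyone is 08:40-09:35, 12:50-13:55, 14:35-15:30, 15:40-17:00.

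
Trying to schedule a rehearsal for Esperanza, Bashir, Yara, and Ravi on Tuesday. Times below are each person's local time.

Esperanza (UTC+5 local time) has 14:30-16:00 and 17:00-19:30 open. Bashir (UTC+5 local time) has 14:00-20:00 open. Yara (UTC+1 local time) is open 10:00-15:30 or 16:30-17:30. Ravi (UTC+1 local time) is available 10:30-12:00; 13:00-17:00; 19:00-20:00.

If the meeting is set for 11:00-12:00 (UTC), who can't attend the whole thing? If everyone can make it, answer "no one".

Esperanza, Ravi

Esperanza in UTC: 09:30-11:00, 12:00-14:30 (subtract 5h to convert from UTC+5).
Bashir in UTC: 09:00-15:00 (subtract 5h to convert from UTC+5).
Yara in UTC: 09:00-14:30, 15:30-16:30 (subtract 1h to convert from UTC+1).
Ravi in UTC: 09:30-11:00, 12:00-16:00, 18:00-19:00 (subtract 1h to convert from UTC+1).
Esperanza: not fully free for 11:00-12:00. Bashir: free for 11:00-12:00. Yara: free for 11:00-12:00. Ravi: not fully free for 11:00-12:00.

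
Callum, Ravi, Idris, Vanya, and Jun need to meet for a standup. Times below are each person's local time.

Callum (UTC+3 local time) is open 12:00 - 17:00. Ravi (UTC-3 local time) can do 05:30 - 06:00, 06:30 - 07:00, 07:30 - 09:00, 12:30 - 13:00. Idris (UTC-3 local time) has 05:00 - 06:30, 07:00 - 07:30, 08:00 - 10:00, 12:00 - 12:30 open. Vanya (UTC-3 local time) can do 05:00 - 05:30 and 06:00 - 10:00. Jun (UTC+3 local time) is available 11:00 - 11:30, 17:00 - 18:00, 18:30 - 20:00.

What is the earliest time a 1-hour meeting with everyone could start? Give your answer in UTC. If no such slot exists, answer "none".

Callum in UTC: 09:00-14:00 (subtract 3h to convert from UTC+3).
Ravi in UTC: 08:30-09:00, 09:30-10:00, 10:30-12:00, 15:30-16:00 (add 3h to convert from UTC-3).
Idris in UTC: 08:00-09:30, 10:00-10:30, 11:00-13:00, 15:00-15:30 (add 3h to convert from UTC-3).
Vanya in UTC: 08:00-08:30, 09:00-13:00 (add 3h to convert from UTC-3).
Jun in UTC: 08:00-08:30, 14:00-15:00, 15:30-17:00 (subtract 3h to convert from UTC+3).
Callum ∩ Ravi: 09:30-10:00, 10:30-12:00.
Callum ∩ Ravi ∩ Idris: 11:00-12:00.
Callum ∩ Ravi ∩ Idris ∩ Vanya: 11:00-12:00.
Callum ∩ Ravi ∩ Idris ∩ Vanya ∩ Jun: ∅.
There is no time when everyone is free.
No common window is at least 60 minutes long.

none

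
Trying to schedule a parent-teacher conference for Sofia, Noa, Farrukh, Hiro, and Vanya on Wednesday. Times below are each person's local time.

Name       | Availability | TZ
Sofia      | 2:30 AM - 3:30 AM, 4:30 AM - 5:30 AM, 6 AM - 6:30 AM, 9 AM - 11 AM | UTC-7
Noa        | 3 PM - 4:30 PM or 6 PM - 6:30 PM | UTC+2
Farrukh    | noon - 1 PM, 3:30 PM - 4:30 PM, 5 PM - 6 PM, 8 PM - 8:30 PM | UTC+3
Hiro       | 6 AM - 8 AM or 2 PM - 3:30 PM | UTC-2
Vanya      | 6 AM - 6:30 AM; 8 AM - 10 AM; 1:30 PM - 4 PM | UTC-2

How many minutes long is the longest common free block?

0

Sofia in UTC: 09:30-10:30, 11:30-12:30, 13:00-13:30, 16:00-18:00 (add 7h to convert from UTC-7).
Noa in UTC: 13:00-14:30, 16:00-16:30 (subtract 2h to convert from UTC+2).
Farrukh in UTC: 09:00-10:00, 12:30-13:30, 14:00-15:00, 17:00-17:30 (subtract 3h to convert from UTC+3).
Hiro in UTC: 08:00-10:00, 16:00-17:30 (add 2h to convert from UTC-2).
Vanya in UTC: 08:00-08:30, 10:00-12:00, 15:30-18:00 (add 2h to convert from UTC-2).
Sofia ∩ Noa: 13:00-13:30, 16:00-16:30.
Sofia ∩ Noa ∩ Farrukh: 13:00-13:30.
Sofia ∩ Noa ∩ Farrukh ∩ Hiro: ∅.
Sofia ∩ Noa ∩ Farrukh ∩ Hiro ∩ Vanya: ∅.
There is no time when everyone is free.
No common window exists, so the longest block is 0 minutes.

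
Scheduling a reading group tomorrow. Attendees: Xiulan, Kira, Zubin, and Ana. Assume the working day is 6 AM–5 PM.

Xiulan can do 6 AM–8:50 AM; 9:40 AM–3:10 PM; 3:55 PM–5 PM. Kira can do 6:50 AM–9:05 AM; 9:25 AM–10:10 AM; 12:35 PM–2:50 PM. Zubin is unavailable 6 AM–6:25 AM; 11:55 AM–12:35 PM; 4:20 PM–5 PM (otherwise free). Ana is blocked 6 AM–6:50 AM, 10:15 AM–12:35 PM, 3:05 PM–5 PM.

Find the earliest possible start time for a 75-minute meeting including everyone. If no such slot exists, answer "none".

Xiulan free: 06:00-08:50, 09:40-15:10, 15:55-17:00.
Kira free: 06:50-09:05, 09:25-10:10, 12:35-14:50.
Zubin free: 06:25-11:55, 12:35-16:20 (invert busy blocks within the working day).
Ana free: 06:50-10:15, 12:35-15:05 (invert busy blocks within the working day).
Xiulan ∩ Kira: 06:50-08:50, 09:40-10:10, 12:35-14:50.
Xiulan ∩ Kira ∩ Zubin: 06:50-08:50, 09:40-10:10, 12:35-14:50.
Xiulan ∩ Kira ∩ Zubin ∩ Ana: 06:50-08:50, 09:40-10:10, 12:35-14:50.
Those are the intersection windows.
The first common window of at least 75 minutes is 06:50-08:50, so the earliest start is 06:50.

06:50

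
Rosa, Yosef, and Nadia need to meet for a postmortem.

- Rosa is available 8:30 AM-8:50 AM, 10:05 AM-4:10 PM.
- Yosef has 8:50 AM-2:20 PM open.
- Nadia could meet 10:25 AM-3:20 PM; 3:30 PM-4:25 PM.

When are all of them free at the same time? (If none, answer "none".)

10:25-14:20

Rosa ∩ Yosef: 10:05-14:20.
Rosa ∩ Yosef ∩ Nadia: 10:25-14:20.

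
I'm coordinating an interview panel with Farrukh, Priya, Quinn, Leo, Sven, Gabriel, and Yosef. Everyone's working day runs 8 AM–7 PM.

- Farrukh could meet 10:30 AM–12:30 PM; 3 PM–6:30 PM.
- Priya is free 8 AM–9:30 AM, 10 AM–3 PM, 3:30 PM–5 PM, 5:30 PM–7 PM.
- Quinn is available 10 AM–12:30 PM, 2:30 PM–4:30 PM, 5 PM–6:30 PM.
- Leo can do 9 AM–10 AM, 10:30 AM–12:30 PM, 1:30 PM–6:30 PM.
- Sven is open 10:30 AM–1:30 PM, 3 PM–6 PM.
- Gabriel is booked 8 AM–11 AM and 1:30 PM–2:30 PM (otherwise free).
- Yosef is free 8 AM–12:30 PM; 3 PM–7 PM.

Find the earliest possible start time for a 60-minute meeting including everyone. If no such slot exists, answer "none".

11:00

Farrukh free: 10:30-12:30, 15:00-18:30.
Priya free: 08:00-09:30, 10:00-15:00, 15:30-17:00, 17:30-19:00.
Quinn free: 10:00-12:30, 14:30-16:30, 17:00-18:30.
Leo free: 09:00-10:00, 10:30-12:30, 13:30-18:30.
Sven free: 10:30-13:30, 15:00-18:00.
Gabriel free: 11:00-13:30, 14:30-19:00 (invert busy blocks within the working day).
Yosef free: 08:00-12:30, 15:00-19:00.
Farrukh ∩ Priya: 10:30-12:30, 15:30-17:00, 17:30-18:30.
Farrukh ∩ Priya ∩ Quinn: 10:30-12:30, 15:30-16:30, 17:30-18:30.
Farrukh ∩ Priya ∩ Quinn ∩ Leo: 10:30-12:30, 15:30-16:30, 17:30-18:30.
Farrukh ∩ Priya ∩ Quinn ∩ Leo ∩ Sven: 10:30-12:30, 15:30-16:30, 17:30-18:00.
Farrukh ∩ Priya ∩ Quinn ∩ Leo ∩ Sven ∩ Gabriel: 11:00-12:30, 15:30-16:30, 17:30-18:00.
Farrukh ∩ Priya ∩ Quinn ∩ Leo ∩ Sven ∩ Gabriel ∩ Yosef: 11:00-12:30, 15:30-16:30, 17:30-18:00.
The first common window of at least 60 minutes is 11:00-12:30, so the earliest start is 11:00.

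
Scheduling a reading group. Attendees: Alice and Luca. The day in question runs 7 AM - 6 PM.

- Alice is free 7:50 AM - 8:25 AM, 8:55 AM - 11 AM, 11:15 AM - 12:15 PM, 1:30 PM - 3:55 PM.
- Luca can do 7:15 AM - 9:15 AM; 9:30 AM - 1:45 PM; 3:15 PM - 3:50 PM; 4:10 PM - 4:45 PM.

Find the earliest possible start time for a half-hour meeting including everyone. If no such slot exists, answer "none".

07:50

Alice ∩ Luca: 07:50-08:25, 08:55-09:15, 09:30-11:00, 11:15-12:15, 13:30-13:45, 15:15-15:50.
So the common availability across everyone is 07:50-08:25, 08:55-09:15, 09:30-11:00, 11:15-12:15, 13:30-13:45, 15:15-15:50.
The first common window of at least 30 minutes is 07:50-08:25, so the earliest start is 07:50.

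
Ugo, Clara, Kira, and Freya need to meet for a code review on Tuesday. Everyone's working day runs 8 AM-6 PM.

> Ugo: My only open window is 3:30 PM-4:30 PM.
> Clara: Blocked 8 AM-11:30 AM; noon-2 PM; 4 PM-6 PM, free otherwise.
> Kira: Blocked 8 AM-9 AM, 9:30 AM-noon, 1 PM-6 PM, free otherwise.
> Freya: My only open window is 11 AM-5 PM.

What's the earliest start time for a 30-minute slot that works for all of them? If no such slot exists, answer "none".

none

Ugo free: 15:30-16:30.
Clara free: 11:30-12:00, 14:00-16:00 (invert busy blocks within the working day).
Kira free: 09:00-09:30, 12:00-13:00 (invert busy blocks within the working day).
Freya free: 11:00-17:00.
Ugo ∩ Clara: 15:30-16:00.
Ugo ∩ Clara ∩ Kira: ∅.
Ugo ∩ Clara ∩ Kira ∩ Freya: ∅.
There is no time when everyone is free.
No common window is at least 30 minutes long.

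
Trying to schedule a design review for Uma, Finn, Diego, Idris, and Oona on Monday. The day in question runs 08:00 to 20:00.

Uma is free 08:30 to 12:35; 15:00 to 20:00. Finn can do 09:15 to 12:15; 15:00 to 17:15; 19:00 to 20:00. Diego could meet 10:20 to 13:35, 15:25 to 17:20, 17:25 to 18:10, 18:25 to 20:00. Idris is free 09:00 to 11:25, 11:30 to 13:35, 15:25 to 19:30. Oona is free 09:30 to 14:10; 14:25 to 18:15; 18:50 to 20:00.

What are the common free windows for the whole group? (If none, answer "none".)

10:20-11:25, 11:30-12:15, 15:25-17:15, 19:00-19:30

Uma ∩ Finn: 09:15-12:15, 15:00-17:15, 19:00-20:00.
Uma ∩ Finn ∩ Diego: 10:20-12:15, 15:25-17:15, 19:00-20:00.
Uma ∩ Finn ∩ Diego ∩ Idris: 10:20-11:25, 11:30-12:15, 15:25-17:15, 19:00-19:30.
Uma ∩ Finn ∩ Diego ∩ Idris ∩ Oona: 10:20-11:25, 11:30-12:15, 15:25-17:15, 19:00-19:30.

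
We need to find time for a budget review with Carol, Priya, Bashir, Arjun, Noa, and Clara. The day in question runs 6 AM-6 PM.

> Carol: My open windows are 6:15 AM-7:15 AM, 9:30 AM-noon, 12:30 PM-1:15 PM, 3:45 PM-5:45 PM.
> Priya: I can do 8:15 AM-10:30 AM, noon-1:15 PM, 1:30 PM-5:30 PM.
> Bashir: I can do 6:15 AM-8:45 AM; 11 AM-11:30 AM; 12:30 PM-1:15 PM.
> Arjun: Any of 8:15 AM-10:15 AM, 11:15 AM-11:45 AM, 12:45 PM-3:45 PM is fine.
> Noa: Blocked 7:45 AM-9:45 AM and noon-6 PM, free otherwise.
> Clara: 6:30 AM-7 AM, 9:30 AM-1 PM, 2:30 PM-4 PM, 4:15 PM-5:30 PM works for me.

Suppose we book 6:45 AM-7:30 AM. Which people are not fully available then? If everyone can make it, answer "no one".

Arjun, Carol, Clara, Priya

Carol free: 06:15-07:15, 09:30-12:00, 12:30-13:15, 15:45-17:45.
Priya free: 08:15-10:30, 12:00-13:15, 13:30-17:30.
Bashir free: 06:15-08:45, 11:00-11:30, 12:30-13:15.
Arjun free: 08:15-10:15, 11:15-11:45, 12:45-15:45.
Noa free: 06:00-07:45, 09:45-12:00 (invert busy blocks within the working day).
Clara free: 06:30-07:00, 09:30-13:00, 14:30-16:00, 16:15-17:30.
Carol: not fully free for 06:45-07:30. Priya: not fully free for 06:45-07:30. Bashir: free for 06:45-07:30. Arjun: not fully free for 06:45-07:30. Noa: free for 06:45-07:30. Clara: not fully free for 06:45-07:30.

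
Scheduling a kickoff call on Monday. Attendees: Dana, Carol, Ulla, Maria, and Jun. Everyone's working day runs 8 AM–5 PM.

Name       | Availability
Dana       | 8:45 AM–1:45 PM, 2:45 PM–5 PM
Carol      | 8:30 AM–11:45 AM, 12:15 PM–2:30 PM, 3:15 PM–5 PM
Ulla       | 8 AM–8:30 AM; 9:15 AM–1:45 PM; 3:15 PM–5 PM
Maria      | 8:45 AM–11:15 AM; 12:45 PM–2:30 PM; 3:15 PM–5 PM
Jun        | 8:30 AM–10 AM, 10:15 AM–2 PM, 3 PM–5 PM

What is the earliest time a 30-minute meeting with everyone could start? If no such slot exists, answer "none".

09:15

Dana ∩ Carol: 08:45-11:45, 12:15-13:45, 15:15-17:00.
Dana ∩ Carol ∩ Ulla: 09:15-11:45, 12:15-13:45, 15:15-17:00.
Dana ∩ Carol ∩ Ulla ∩ Maria: 09:15-11:15, 12:45-13:45, 15:15-17:00.
Dana ∩ Carol ∩ Ulla ∩ Maria ∩ Jun: 09:15-10:00, 10:15-11:15, 12:45-13:45, 15:15-17:00.
The first common window of at least 30 minutes is 09:15-10:00, so the earliest start is 09:15.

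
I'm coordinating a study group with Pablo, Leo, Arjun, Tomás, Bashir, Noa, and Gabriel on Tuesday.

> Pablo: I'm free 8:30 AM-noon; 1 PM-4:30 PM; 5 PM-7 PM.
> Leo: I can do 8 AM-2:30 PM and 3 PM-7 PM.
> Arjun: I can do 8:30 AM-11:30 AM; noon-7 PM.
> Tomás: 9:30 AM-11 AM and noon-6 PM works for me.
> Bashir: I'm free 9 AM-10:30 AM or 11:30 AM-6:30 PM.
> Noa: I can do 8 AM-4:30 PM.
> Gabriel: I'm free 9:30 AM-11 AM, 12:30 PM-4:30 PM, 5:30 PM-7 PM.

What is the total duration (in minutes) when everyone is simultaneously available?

240

Pablo ∩ Leo: 08:30-12:00, 13:00-14:30, 15:00-16:30, 17:00-19:00.
Pablo ∩ Leo ∩ Arjun: 08:30-11:30, 13:00-14:30, 15:00-16:30, 17:00-19:00.
Pablo ∩ Leo ∩ Arjun ∩ Tomás: 09:30-11:00, 13:00-14:30, 15:00-16:30, 17:00-18:00.
Pablo ∩ Leo ∩ Arjun ∩ Tomás ∩ Bashir: 09:30-10:30, 13:00-14:30, 15:00-16:30, 17:00-18:00.
Pablo ∩ Leo ∩ Arjun ∩ Tomás ∩ Bashir ∩ Noa: 09:30-10:30, 13:00-14:30, 15:00-16:30.
Pablo ∩ Leo ∩ Arjun ∩ Tomás ∩ Bashir ∩ Noa ∩ Gabriel: 09:30-10:30, 13:00-14:30, 15:00-16:30.
Those are the intersection windows.
Summing the common windows: 60 + 90 + 90 = 240 minutes.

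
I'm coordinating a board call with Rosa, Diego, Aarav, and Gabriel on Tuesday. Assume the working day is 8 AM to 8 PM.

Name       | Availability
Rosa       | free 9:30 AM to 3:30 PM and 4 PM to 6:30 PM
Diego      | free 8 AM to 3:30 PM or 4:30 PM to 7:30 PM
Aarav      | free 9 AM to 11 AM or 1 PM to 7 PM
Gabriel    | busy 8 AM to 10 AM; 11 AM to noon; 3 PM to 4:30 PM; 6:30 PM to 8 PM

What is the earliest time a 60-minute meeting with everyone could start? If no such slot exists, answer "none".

Rosa free: 09:30-15:30, 16:00-18:30.
Diego free: 08:00-15:30, 16:30-19:30.
Aarav free: 09:00-11:00, 13:00-19:00.
Gabriel free: 10:00-11:00, 12:00-15:00, 16:30-18:30 (invert busy blocks within the working day).
Rosa ∩ Diego: 09:30-15:30, 16:30-18:30.
Rosa ∩ Diego ∩ Aarav: 09:30-11:00, 13:00-15:30, 16:30-18:30.
Rosa ∩ Diego ∩ Aarav ∩ Gabriel: 10:00-11:00, 13:00-15:00, 16:30-18:30.
The first common window of at least 60 minutes is 10:00-11:00, so the earliest start is 10:00.

10:00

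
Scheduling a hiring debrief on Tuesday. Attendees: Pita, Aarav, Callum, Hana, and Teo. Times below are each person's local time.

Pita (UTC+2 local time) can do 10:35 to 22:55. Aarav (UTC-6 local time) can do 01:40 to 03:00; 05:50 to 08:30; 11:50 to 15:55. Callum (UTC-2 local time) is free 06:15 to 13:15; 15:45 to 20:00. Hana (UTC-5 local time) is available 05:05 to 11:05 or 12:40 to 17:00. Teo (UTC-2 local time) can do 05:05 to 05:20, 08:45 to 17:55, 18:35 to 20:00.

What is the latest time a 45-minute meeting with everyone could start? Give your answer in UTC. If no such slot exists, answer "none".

19:10

Pita in UTC: 08:35-20:55 (subtract 2h to convert from UTC+2).
Aarav in UTC: 07:40-09:00, 11:50-14:30, 17:50-21:55 (add 6h to convert from UTC-6).
Callum in UTC: 08:15-15:15, 17:45-22:00 (add 2h to convert from UTC-2).
Hana in UTC: 10:05-16:05, 17:40-22:00 (add 5h to convert from UTC-5).
Teo in UTC: 07:05-07:20, 10:45-19:55, 20:35-22:00 (add 2h to convert from UTC-2).
Pita ∩ Aarav: 08:35-09:00, 11:50-14:30, 17:50-20:55.
Pita ∩ Aarav ∩ Callum: 08:35-09:00, 11:50-14:30, 17:50-20:55.
Pita ∩ Aarav ∩ Callum ∩ Hana: 11:50-14:30, 17:50-20:55.
Pita ∩ Aarav ∩ Callum ∩ Hana ∩ Teo: 11:50-14:30, 17:50-19:55, 20:35-20:55.
The last common window of at least 45 minutes is 17:50-19:55; a 45-minute meeting can start as late as 19:10 and still end by 19:55.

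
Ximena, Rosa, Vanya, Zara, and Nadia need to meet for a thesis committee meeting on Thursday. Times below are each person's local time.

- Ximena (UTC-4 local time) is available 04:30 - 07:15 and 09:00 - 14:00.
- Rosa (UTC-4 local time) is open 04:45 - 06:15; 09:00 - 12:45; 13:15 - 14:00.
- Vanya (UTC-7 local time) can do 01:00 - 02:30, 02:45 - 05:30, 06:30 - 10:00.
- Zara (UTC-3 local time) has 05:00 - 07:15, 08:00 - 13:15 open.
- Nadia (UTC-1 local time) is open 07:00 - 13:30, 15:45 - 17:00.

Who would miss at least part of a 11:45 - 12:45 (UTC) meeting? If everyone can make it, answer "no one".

Rosa, Vanya, Ximena

Ximena in UTC: 08:30-11:15, 13:00-18:00 (add 4h to convert from UTC-4).
Rosa in UTC: 08:45-10:15, 13:00-16:45, 17:15-18:00 (add 4h to convert from UTC-4).
Vanya in UTC: 08:00-09:30, 09:45-12:30, 13:30-17:00 (add 7h to convert from UTC-7).
Zara in UTC: 08:00-10:15, 11:00-16:15 (add 3h to convert from UTC-3).
Nadia in UTC: 08:00-14:30, 16:45-18:00 (add 1h to convert from UTC-1).
Ximena: not fully free for 11:45-12:45. Rosa: not fully free for 11:45-12:45. Vanya: not fully free for 11:45-12:45. Zara: free for 11:45-12:45. Nadia: free for 11:45-12:45.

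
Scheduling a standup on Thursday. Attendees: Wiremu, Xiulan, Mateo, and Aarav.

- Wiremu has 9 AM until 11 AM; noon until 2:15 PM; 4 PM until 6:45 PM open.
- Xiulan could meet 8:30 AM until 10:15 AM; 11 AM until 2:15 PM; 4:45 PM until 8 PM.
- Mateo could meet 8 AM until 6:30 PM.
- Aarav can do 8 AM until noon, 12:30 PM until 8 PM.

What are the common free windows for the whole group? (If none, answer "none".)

Wiremu ∩ Xiulan: 09:00-10:15, 12:00-14:15, 16:45-18:45.
Wiremu ∩ Xiulan ∩ Mateo: 09:00-10:15, 12:00-14:15, 16:45-18:30.
Wiremu ∩ Xiulan ∩ Mateo ∩ Aarav: 09:00-10:15, 12:30-14:15, 16:45-18:30.

09:00-10:15, 12:30-14:15, 16:45-18:30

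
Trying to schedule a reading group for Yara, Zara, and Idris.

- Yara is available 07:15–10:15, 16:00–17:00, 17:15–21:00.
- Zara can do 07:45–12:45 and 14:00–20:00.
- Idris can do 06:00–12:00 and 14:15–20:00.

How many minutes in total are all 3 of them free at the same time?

Yara ∩ Zara: 07:45-10:15, 16:00-17:00, 17:15-20:00.
Yara ∩ Zara ∩ Idris: 07:45-10:15, 16:00-17:00, 17:15-20:00.
Summing the common windows: 150 + 60 + 165 = 375 minutes.

375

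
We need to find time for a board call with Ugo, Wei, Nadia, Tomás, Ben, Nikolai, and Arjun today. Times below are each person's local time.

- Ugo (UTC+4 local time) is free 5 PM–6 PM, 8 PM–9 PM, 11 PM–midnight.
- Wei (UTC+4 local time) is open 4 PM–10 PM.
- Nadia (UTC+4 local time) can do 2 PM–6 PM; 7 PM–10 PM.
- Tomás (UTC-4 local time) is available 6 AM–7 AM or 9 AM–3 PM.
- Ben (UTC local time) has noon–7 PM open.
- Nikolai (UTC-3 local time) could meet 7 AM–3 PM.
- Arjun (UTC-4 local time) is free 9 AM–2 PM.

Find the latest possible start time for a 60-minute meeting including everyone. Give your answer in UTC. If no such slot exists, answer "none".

Ugo in UTC: 13:00-14:00, 16:00-17:00, 19:00-20:00 (subtract 4h to convert from UTC+4).
Wei in UTC: 12:00-18:00 (subtract 4h to convert from UTC+4).
Nadia in UTC: 10:00-14:00, 15:00-18:00 (subtract 4h to convert from UTC+4).
Tomás in UTC: 10:00-11:00, 13:00-19:00 (add 4h to convert from UTC-4).
Ben in UTC: 12:00-19:00.
Nikolai in UTC: 10:00-18:00 (add 3h to convert from UTC-3).
Arjun in UTC: 13:00-18:00 (add 4h to convert from UTC-4).
Ugo ∩ Wei: 13:00-14:00, 16:00-17:00.
Ugo ∩ Wei ∩ Nadia: 13:00-14:00, 16:00-17:00.
Ugo ∩ Wei ∩ Nadia ∩ Tomás: 13:00-14:00, 16:00-17:00.
Ugo ∩ Wei ∩ Nadia ∩ Tomás ∩ Ben: 13:00-14:00, 16:00-17:00.
Ugo ∩ Wei ∩ Nadia ∩ Tomás ∩ Ben ∩ Nikolai: 13:00-14:00, 16:00-17:00.
Ugo ∩ Wei ∩ Nadia ∩ Tomás ∩ Ben ∩ Nikolai ∩ Arjun: 13:00-14:00, 16:00-17:00.
The last common window of at least 60 minutes is 16:00-17:00; a 60-minute meeting can start as late as 16:00 and still end by 17:00.

16:00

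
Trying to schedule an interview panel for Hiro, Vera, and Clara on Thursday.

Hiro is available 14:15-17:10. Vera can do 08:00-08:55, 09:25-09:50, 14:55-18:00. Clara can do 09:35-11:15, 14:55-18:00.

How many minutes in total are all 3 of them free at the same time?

135

Hiro ∩ Vera: 14:55-17:10.
Hiro ∩ Vera ∩ Clara: 14:55-17:10.
Those are the intersection windows.
That's a single block of 135 minutes.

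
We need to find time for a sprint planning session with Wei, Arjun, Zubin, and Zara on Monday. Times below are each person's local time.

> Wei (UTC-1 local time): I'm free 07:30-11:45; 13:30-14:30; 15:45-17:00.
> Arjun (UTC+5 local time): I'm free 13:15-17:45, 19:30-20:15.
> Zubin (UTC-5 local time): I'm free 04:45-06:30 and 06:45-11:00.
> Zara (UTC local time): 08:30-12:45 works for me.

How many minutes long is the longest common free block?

Wei in UTC: 08:30-12:45, 14:30-15:30, 16:45-18:00 (add 1h to convert from UTC-1).
Arjun in UTC: 08:15-12:45, 14:30-15:15 (subtract 5h to convert from UTC+5).
Zubin in UTC: 09:45-11:30, 11:45-16:00 (add 5h to convert from UTC-5).
Zara in UTC: 08:30-12:45.
Wei ∩ Arjun: 08:30-12:45, 14:30-15:15.
Wei ∩ Arjun ∩ Zubin: 09:45-11:30, 11:45-12:45, 14:30-15:15.
Wei ∩ Arjun ∩ Zubin ∩ Zara: 09:45-11:30, 11:45-12:45.
So the common availability across everyone is 09:45-11:30, 11:45-12:45.
The longest is 09:45-11:30 at 105 minutes.

105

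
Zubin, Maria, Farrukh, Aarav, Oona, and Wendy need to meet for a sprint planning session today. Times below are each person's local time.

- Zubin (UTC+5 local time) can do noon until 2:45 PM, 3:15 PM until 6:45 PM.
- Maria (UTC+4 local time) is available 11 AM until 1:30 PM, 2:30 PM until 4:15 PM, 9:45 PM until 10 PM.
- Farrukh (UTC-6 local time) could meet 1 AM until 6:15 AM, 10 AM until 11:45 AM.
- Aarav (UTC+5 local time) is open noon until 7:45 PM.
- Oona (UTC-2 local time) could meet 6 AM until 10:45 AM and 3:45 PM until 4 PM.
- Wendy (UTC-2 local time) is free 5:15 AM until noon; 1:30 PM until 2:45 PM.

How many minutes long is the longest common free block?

105

Zubin in UTC: 07:00-09:45, 10:15-13:45 (subtract 5h to convert from UTC+5).
Maria in UTC: 07:00-09:30, 10:30-12:15, 17:45-18:00 (subtract 4h to convert from UTC+4).
Farrukh in UTC: 07:00-12:15, 16:00-17:45 (add 6h to convert from UTC-6).
Aarav in UTC: 07:00-14:45 (subtract 5h to convert from UTC+5).
Oona in UTC: 08:00-12:45, 17:45-18:00 (add 2h to convert from UTC-2).
Wendy in UTC: 07:15-14:00, 15:30-16:45 (add 2h to convert from UTC-2).
Zubin ∩ Maria: 07:00-09:30, 10:30-12:15.
Zubin ∩ Maria ∩ Farrukh: 07:00-09:30, 10:30-12:15.
Zubin ∩ Maria ∩ Farrukh ∩ Aarav: 07:00-09:30, 10:30-12:15.
Zubin ∩ Maria ∩ Farrukh ∩ Aarav ∩ Oona: 08:00-09:30, 10:30-12:15.
Zubin ∩ Maria ∩ Farrukh ∩ Aarav ∩ Oona ∩ Wendy: 08:00-09:30, 10:30-12:15.
So the common availability across everyone is 08:00-09:30, 10:30-12:15.
The longest is 10:30-12:15 at 105 minutes.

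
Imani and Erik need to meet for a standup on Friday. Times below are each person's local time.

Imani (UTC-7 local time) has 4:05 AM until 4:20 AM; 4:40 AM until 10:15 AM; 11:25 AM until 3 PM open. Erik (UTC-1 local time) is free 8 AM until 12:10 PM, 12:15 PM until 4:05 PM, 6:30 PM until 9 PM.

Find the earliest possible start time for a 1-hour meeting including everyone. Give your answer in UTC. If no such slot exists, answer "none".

Imani in UTC: 11:05-11:20, 11:40-17:15, 18:25-22:00 (add 7h to convert from UTC-7).
Erik in UTC: 09:00-13:10, 13:15-17:05, 19:30-22:00 (add 1h to convert from UTC-1).
Imani ∩ Erik: 11:05-11:20, 11:40-13:10, 13:15-17:05, 19:30-22:00.
So the common availability across everyone is 11:05-11:20, 11:40-13:10, 13:15-17:05, 19:30-22:00.
The first common window of at least 60 minutes is 11:40-13:10, so the earliest start is 11:40.

11:40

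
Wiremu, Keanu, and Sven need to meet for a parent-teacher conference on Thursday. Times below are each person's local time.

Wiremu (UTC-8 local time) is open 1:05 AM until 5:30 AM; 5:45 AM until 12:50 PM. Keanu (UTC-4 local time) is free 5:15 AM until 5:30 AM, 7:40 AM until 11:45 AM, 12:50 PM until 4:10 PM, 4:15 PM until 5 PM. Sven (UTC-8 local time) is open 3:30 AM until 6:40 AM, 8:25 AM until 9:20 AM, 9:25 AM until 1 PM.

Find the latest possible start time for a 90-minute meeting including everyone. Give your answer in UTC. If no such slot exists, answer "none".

Wiremu in UTC: 09:05-13:30, 13:45-20:50 (add 8h to convert from UTC-8).
Keanu in UTC: 09:15-09:30, 11:40-15:45, 16:50-20:10, 20:15-21:00 (add 4h to convert from UTC-4).
Sven in UTC: 11:30-14:40, 16:25-17:20, 17:25-21:00 (add 8h to convert from UTC-8).
Wiremu ∩ Keanu: 09:15-09:30, 11:40-13:30, 13:45-15:45, 16:50-20:10, 20:15-20:50.
Wiremu ∩ Keanu ∩ Sven: 11:40-13:30, 13:45-14:40, 16:50-17:20, 17:25-20:10, 20:15-20:50.
So the common availability across everyone is 11:40-13:30, 13:45-14:40, 16:50-17:20, 17:25-20:10, 20:15-20:50.
The last common window of at least 90 minutes is 17:25-20:10; a 90-minute meeting can start as late as 18:40 and still end by 20:10.

18:40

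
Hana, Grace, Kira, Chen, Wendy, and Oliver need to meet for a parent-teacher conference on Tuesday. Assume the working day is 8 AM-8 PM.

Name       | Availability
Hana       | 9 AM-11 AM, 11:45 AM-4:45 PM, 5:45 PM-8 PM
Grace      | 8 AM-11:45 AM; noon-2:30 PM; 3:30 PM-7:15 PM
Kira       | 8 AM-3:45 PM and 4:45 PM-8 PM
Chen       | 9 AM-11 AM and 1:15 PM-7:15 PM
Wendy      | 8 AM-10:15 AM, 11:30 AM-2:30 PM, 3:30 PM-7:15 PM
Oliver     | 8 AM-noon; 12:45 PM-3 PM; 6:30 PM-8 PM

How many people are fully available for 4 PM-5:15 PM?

3

Grace, Chen, and Wendy can make the full 16:00-17:15 slot — that's 3.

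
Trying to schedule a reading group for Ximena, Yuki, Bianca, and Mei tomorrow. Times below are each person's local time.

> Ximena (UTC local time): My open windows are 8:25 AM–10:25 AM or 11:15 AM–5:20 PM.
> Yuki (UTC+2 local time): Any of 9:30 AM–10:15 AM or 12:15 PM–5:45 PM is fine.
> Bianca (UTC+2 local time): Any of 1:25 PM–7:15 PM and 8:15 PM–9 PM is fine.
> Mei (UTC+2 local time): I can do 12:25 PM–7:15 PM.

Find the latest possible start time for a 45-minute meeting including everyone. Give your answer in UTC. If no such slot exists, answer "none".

Ximena in UTC: 08:25-10:25, 11:15-17:20.
Yuki in UTC: 07:30-08:15, 10:15-15:45 (subtract 2h to convert from UTC+2).
Bianca in UTC: 11:25-17:15, 18:15-19:00 (subtract 2h to convert from UTC+2).
Mei in UTC: 10:25-17:15 (subtract 2h to convert from UTC+2).
Ximena ∩ Yuki: 10:15-10:25, 11:15-15:45.
Ximena ∩ Yuki ∩ Bianca: 11:25-15:45.
Ximena ∩ Yuki ∩ Bianca ∩ Mei: 11:25-15:45.
The last common window of at least 45 minutes is 11:25-15:45; a 45-minute meeting can start as late as 15:00 and still end by 15:45.

15:00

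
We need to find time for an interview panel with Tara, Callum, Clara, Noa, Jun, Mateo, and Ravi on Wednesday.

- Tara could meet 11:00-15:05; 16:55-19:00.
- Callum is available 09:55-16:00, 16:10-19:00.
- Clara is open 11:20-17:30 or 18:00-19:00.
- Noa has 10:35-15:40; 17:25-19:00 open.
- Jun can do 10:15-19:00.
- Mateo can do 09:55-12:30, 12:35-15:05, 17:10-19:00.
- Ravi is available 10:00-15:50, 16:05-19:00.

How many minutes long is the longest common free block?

150

Tara ∩ Callum: 11:00-15:05, 16:55-19:00.
Tara ∩ Callum ∩ Clara: 11:20-15:05, 16:55-17:30, 18:00-19:00.
Tara ∩ Callum ∩ Clara ∩ Noa: 11:20-15:05, 17:25-17:30, 18:00-19:00.
Tara ∩ Callum ∩ Clara ∩ Noa ∩ Jun: 11:20-15:05, 17:25-17:30, 18:00-19:00.
Tara ∩ Callum ∩ Clara ∩ Noa ∩ Jun ∩ Mateo: 11:20-12:30, 12:35-15:05, 17:25-17:30, 18:00-19:00.
Tara ∩ Callum ∩ Clara ∩ Noa ∩ Jun ∩ Mateo ∩ Ravi: 11:20-12:30, 12:35-15:05, 17:25-17:30, 18:00-19:00.
The longest is 12:35-15:05 at 150 minutes.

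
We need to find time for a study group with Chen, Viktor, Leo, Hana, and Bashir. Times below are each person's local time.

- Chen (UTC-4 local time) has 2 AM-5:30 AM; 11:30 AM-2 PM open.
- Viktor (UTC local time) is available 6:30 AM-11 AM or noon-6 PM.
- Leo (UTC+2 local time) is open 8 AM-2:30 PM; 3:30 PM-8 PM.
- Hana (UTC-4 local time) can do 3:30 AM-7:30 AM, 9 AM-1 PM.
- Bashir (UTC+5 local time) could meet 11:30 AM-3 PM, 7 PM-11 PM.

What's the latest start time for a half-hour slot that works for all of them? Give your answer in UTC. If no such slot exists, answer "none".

Chen in UTC: 06:00-09:30, 15:30-18:00 (add 4h to convert from UTC-4).
Viktor in UTC: 06:30-11:00, 12:00-18:00.
Leo in UTC: 06:00-12:30, 13:30-18:00 (subtract 2h to convert from UTC+2).
Hana in UTC: 07:30-11:30, 13:00-17:00 (add 4h to convert from UTC-4).
Bashir in UTC: 06:30-10:00, 14:00-18:00 (subtract 5h to convert from UTC+5).
Chen ∩ Viktor: 06:30-09:30, 15:30-18:00.
Chen ∩ Viktor ∩ Leo: 06:30-09:30, 15:30-18:00.
Chen ∩ Viktor ∩ Leo ∩ Hana: 07:30-09:30, 15:30-17:00.
Chen ∩ Viktor ∩ Leo ∩ Hana ∩ Bashir: 07:30-09:30, 15:30-17:00.
So the common availability across everyone is 07:30-09:30, 15:30-17:00.
The last common window of at least 30 minutes is 15:30-17:00; a 30-minute meeting can start as late as 16:30 and still end by 17:00.

16:30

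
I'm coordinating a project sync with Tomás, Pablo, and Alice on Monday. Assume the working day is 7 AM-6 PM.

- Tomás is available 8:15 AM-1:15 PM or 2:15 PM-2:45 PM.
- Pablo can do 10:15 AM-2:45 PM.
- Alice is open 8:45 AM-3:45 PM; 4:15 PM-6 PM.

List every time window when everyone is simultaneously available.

Tomás ∩ Pablo: 10:15-13:15, 14:15-14:45.
Tomás ∩ Pablo ∩ Alice: 10:15-13:15, 14:15-14:45.

10:15-13:15, 14:15-14:45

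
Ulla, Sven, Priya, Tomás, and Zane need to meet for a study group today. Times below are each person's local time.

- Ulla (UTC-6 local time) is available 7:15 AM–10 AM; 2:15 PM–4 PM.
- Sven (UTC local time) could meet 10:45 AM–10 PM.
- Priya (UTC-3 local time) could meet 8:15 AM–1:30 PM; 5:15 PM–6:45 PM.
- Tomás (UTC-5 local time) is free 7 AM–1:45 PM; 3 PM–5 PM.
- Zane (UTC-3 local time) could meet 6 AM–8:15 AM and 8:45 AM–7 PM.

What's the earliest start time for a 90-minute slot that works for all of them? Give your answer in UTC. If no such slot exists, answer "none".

13:15

Ulla in UTC: 13:15-16:00, 20:15-22:00 (add 6h to convert from UTC-6).
Sven in UTC: 10:45-22:00.
Priya in UTC: 11:15-16:30, 20:15-21:45 (add 3h to convert from UTC-3).
Tomás in UTC: 12:00-18:45, 20:00-22:00 (add 5h to convert from UTC-5).
Zane in UTC: 09:00-11:15, 11:45-22:00 (add 3h to convert from UTC-3).
Ulla ∩ Sven: 13:15-16:00, 20:15-22:00.
Ulla ∩ Sven ∩ Priya: 13:15-16:00, 20:15-21:45.
Ulla ∩ Sven ∩ Priya ∩ Tomás: 13:15-16:00, 20:15-21:45.
Ulla ∩ Sven ∩ Priya ∩ Tomás ∩ Zane: 13:15-16:00, 20:15-21:45.
Those are the intersection windows.
The first common window of at least 90 minutes is 13:15-16:00, so the earliest start is 13:15.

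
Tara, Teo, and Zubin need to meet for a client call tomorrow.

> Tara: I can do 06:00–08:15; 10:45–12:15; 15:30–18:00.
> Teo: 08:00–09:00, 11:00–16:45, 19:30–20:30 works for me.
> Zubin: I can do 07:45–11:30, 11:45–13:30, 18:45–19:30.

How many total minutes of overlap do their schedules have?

Tara ∩ Teo: 08:00-08:15, 11:00-12:15, 15:30-16:45.
Tara ∩ Teo ∩ Zubin: 08:00-08:15, 11:00-11:30, 11:45-12:15.
Those are the intersection windows.
Summing the common windows: 15 + 30 + 30 = 75 minutes.

75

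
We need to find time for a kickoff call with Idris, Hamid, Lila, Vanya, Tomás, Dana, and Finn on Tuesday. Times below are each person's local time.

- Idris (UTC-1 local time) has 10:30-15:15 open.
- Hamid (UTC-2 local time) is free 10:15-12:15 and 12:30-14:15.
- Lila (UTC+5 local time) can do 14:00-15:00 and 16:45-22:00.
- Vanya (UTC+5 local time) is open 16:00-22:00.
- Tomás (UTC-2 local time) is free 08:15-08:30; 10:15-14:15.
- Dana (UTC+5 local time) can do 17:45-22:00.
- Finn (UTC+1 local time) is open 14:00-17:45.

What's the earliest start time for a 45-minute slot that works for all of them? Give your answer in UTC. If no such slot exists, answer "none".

Idris in UTC: 11:30-16:15 (add 1h to convert from UTC-1).
Hamid in UTC: 12:15-14:15, 14:30-16:15 (add 2h to convert from UTC-2).
Lila in UTC: 09:00-10:00, 11:45-17:00 (subtract 5h to convert from UTC+5).
Vanya in UTC: 11:00-17:00 (subtract 5h to convert from UTC+5).
Tomás in UTC: 10:15-10:30, 12:15-16:15 (add 2h to convert from UTC-2).
Dana in UTC: 12:45-17:00 (subtract 5h to convert from UTC+5).
Finn in UTC: 13:00-16:45 (subtract 1h to convert from UTC+1).
Idris ∩ Hamid: 12:15-14:15, 14:30-16:15.
Idris ∩ Hamid ∩ Lila: 12:15-14:15, 14:30-16:15.
Idris ∩ Hamid ∩ Lila ∩ Vanya: 12:15-14:15, 14:30-16:15.
Idris ∩ Hamid ∩ Lila ∩ Vanya ∩ Tomás: 12:15-14:15, 14:30-16:15.
Idris ∩ Hamid ∩ Lila ∩ Vanya ∩ Tomás ∩ Dana: 12:45-14:15, 14:30-16:15.
Idris ∩ Hamid ∩ Lila ∩ Vanya ∩ Tomás ∩ Dana ∩ Finn: 13:00-14:15, 14:30-16:15.
So the common availability across everyone is 13:00-14:15, 14:30-16:15.
The first common window of at least 45 minutes is 13:00-14:15, so the earliest start is 13:00.

13:00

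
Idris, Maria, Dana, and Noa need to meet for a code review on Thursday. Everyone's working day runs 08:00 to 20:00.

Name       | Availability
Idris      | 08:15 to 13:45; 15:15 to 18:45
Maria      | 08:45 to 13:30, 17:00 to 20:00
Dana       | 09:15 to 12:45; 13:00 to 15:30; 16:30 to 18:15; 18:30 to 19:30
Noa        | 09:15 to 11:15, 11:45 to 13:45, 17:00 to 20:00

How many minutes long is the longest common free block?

Idris ∩ Maria: 08:45-13:30, 17:00-18:45.
Idris ∩ Maria ∩ Dana: 09:15-12:45, 13:00-13:30, 17:00-18:15, 18:30-18:45.
Idris ∩ Maria ∩ Dana ∩ Noa: 09:15-11:15, 11:45-12:45, 13:00-13:30, 17:00-18:15, 18:30-18:45.
The longest is 09:15-11:15 at 120 minutes.

120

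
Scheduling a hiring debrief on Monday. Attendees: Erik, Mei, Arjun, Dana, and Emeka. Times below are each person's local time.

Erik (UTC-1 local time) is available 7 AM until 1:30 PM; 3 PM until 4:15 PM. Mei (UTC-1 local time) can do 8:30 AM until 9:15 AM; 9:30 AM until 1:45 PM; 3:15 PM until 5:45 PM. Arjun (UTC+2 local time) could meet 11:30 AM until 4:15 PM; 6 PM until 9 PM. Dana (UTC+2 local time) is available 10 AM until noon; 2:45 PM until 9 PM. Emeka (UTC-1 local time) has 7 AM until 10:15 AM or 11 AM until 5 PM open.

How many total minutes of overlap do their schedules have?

Erik in UTC: 08:00-14:30, 16:00-17:15 (add 1h to convert from UTC-1).
Mei in UTC: 09:30-10:15, 10:30-14:45, 16:15-18:45 (add 1h to convert from UTC-1).
Arjun in UTC: 09:30-14:15, 16:00-19:00 (subtract 2h to convert from UTC+2).
Dana in UTC: 08:00-10:00, 12:45-19:00 (subtract 2h to convert from UTC+2).
Emeka in UTC: 08:00-11:15, 12:00-18:00 (add 1h to convert from UTC-1).
Erik ∩ Mei: 09:30-10:15, 10:30-14:30, 16:15-17:15.
Erik ∩ Mei ∩ Arjun: 09:30-10:15, 10:30-14:15, 16:15-17:15.
Erik ∩ Mei ∩ Arjun ∩ Dana: 09:30-10:00, 12:45-14:15, 16:15-17:15.
Erik ∩ Mei ∩ Arjun ∩ Dana ∩ Emeka: 09:30-10:00, 12:45-14:15, 16:15-17:15.
Summing the common windows: 30 + 90 + 60 = 180 minutes.

180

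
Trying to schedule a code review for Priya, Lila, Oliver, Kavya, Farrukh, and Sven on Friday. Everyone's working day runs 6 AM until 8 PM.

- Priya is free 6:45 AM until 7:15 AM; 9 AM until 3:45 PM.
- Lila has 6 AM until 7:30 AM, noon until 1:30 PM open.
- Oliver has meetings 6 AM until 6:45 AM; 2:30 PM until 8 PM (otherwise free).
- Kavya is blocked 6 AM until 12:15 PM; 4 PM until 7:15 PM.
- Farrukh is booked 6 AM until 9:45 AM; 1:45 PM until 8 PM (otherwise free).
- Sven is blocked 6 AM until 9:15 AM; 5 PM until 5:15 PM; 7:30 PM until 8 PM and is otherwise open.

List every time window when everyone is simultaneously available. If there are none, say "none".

Priya free: 06:45-07:15, 09:00-15:45.
Lila free: 06:00-07:30, 12:00-13:30.
Oliver free: 06:45-14:30 (invert busy blocks within the working day).
Kavya free: 12:15-16:00, 19:15-20:00 (invert busy blocks within the working day).
Farrukh free: 09:45-13:45 (invert busy blocks within the working day).
Sven free: 09:15-17:00, 17:15-19:30 (invert busy blocks within the working day).
Priya ∩ Lila: 06:45-07:15, 12:00-13:30.
Priya ∩ Lila ∩ Oliver: 06:45-07:15, 12:00-13:30.
Priya ∩ Lila ∩ Oliver ∩ Kavya: 12:15-13:30.
Priya ∩ Lila ∩ Oliver ∩ Kavya ∩ Farrukh: 12:15-13:30.
Priya ∩ Lila ∩ Oliver ∩ Kavya ∩ Farrukh ∩ Sven: 12:15-13:30.

12:15-13:30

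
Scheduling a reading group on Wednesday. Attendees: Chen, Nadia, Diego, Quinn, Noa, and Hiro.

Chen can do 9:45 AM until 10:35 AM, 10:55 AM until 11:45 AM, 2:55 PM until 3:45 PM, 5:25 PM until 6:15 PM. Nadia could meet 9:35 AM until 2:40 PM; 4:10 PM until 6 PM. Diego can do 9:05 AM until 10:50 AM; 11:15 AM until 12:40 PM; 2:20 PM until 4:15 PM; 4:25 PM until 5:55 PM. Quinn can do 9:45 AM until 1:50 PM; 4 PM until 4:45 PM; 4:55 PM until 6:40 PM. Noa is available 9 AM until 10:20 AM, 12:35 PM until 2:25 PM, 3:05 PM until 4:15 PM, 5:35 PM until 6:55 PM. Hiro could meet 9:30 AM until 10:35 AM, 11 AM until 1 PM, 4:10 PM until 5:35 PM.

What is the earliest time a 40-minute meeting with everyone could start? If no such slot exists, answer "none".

none

Chen ∩ Nadia: 09:45-10:35, 10:55-11:45, 17:25-18:00.
Chen ∩ Nadia ∩ Diego: 09:45-10:35, 11:15-11:45, 17:25-17:55.
Chen ∩ Nadia ∩ Diego ∩ Quinn: 09:45-10:35, 11:15-11:45, 17:25-17:55.
Chen ∩ Nadia ∩ Diego ∩ Quinn ∩ Noa: 09:45-10:20, 17:35-17:55.
Chen ∩ Nadia ∩ Diego ∩ Quinn ∩ Noa ∩ Hiro: 09:45-10:20.
No common window is at least 40 minutes long.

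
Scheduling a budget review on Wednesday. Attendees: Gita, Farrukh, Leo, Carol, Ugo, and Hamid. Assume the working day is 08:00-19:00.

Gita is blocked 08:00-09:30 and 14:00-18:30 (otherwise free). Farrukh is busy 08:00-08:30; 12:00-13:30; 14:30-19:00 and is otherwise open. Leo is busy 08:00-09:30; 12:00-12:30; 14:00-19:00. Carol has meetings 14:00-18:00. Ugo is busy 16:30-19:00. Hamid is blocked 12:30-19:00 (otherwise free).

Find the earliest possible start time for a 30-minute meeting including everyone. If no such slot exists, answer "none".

09:30

Gita free: 09:30-14:00, 18:30-19:00 (invert busy blocks within the working day).
Farrukh free: 08:30-12:00, 13:30-14:30 (invert busy blocks within the working day).
Leo free: 09:30-12:00, 12:30-14:00 (invert busy blocks within the working day).
Carol free: 08:00-14:00, 18:00-19:00 (invert busy blocks within the working day).
Ugo free: 08:00-16:30 (invert busy blocks within the working day).
Hamid free: 08:00-12:30 (invert busy blocks within the working day).
Gita ∩ Farrukh: 09:30-12:00, 13:30-14:00.
Gita ∩ Farrukh ∩ Leo: 09:30-12:00, 13:30-14:00.
Gita ∩ Farrukh ∩ Leo ∩ Carol: 09:30-12:00, 13:30-14:00.
Gita ∩ Farrukh ∩ Leo ∩ Carol ∩ Ugo: 09:30-12:00, 13:30-14:00.
Gita ∩ Farrukh ∩ Leo ∩ Carol ∩ Ugo ∩ Hamid: 09:30-12:00.
So the common availability across everyone is 09:30-12:00.
The first common window of at least 30 minutes is 09:30-12:00, so the earliest start is 09:30.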